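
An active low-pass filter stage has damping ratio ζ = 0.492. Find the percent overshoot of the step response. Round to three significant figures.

%OS ≈ 16.9%

For an underdamped second-order system, %OS = 100·exp(−πζ/√(1−ζ²)).
πζ/√(1−ζ²) = π·0.492/√(1−0.242) = 1.775, so %OS = 100·e^(−1.775) = 16.9%.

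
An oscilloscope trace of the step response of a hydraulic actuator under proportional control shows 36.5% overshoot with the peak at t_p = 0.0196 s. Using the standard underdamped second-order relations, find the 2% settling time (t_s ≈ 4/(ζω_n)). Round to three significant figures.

t_s ≈ 0.0778 s

ζ from %OS: ζ = |ln 0.365|/√(π²+ln²0.365) = 0.305.
From t_p = π/ω_d, ω_d = π/0.0196 = 160 rad/s, so ω_n = ω_d/√(1−ζ²) = 168 rad/s.
t_s ≈ 4/(ζω_n) = 4/(0.305·168) = 0.0778 s.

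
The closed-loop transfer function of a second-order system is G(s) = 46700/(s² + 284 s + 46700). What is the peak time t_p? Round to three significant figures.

t_p ≈ 0.0193 s

Comparing the denominator to s² + 2ζω_n s + ω_n²: ω_n = √46700 = 216 rad/s, and 2ζω_n = 284 so ζ = 284/(2·216) = 0.657.
The damped frequency ω_d = ω_n√(1−ζ²) = 163 rad/s. Then t_p = π/ω_d = 0.0193 s.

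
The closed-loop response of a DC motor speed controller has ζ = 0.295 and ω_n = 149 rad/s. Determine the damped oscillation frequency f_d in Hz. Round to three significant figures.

f_d ≈ 22.7 Hz

ω_d = ω_n√(1−ζ²) = 149·√0.913 = 142 rad/s.
f_d = ω_d/(2π) = 22.7 Hz.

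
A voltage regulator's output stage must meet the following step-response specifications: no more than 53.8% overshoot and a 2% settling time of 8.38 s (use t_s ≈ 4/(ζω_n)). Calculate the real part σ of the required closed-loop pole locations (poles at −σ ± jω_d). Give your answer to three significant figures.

The settling-time spec alone fixes σ = ζω_n = 4/t_s = 4/8.38 = 0.477.
(Overshoot then fixes ζ = 0.194 and hence ω_d = σ·√(1−ζ²)/ζ = 2.42 rad/s.)

σ ≈ 0.477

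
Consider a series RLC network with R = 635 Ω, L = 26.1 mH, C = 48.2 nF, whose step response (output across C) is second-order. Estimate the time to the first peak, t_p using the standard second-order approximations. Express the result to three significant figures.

For a series RLC circuit (capacitor voltage as output), ω_n = 1/√(LC) = 1/√(26.1 mH · 48.2 nF) = 28200 rad/s.
ζ = (R/2)·√(C/L) = (635/2)·√(48.2 nF/26.1 mH) = 0.431.
ω_d = ω_n√(1−ζ²) = 25400 rad/s. t_p = π/ω_d = 0.000124 s.

t_p ≈ 0.000124 s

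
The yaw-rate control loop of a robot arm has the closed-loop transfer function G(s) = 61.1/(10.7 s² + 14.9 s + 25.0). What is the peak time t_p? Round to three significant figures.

Dividing through by 10.7: denominator becomes s² + 1.393 s + 2.336.
So ω_n = √2.336 = 1.53 rad/s and ζ = 1.393/(2·1.53) = 0.456.
ω_d = ω_n√(1−ζ²) = 1.36 rad/s. t_p = π/ω_d = 2.31 s.

t_p ≈ 2.31 s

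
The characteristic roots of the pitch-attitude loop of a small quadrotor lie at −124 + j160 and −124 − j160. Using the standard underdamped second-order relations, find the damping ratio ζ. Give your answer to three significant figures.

|pole| = ω_n = √(124² + 160²) = 202 rad/s; ζ = cos θ = σ/ω_n = 0.613.

ζ ≈ 0.613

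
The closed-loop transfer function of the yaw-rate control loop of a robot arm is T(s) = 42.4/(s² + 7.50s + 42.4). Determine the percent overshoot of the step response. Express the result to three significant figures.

%OS ≈ 10.9%

Matching coefficients with s² + 2ζω_n s + ω_n² gives ω_n² = 42.4 ⇒ ω_n = 6.51 rad/s, and ζ = 7.50/(2ω_n) = 0.576.
%OS = 100·exp(−πζ/√(1−ζ²)) = 10.9%.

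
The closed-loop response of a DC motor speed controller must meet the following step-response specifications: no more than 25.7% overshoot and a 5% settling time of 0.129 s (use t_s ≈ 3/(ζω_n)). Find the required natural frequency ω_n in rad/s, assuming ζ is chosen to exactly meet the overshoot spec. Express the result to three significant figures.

ω_n ≈ 58.6 rad/s

ζ = −ln(OS)/√(π² + (ln OS)²). With OS = 0.257, ln OS = −1.359 and ζ = 1.359/3.423 = 0.397.
From t_s ≈ 3/(ζω_n): ω_n = 3/(ζ·t_s) = 3/(0.397·0.129) = 58.6 rad/s.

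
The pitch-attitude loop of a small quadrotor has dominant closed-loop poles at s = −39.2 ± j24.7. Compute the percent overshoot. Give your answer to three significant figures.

%OS ≈ 0.683%

|pole| = ω_n = √(39.2² + 24.7²) = 46.3 rad/s; ζ = cos θ = σ/ω_n = 0.846.
Overshoot: exp(−π·0.846/√(1−0.846²)) = 0.00683, i.e. 0.683%.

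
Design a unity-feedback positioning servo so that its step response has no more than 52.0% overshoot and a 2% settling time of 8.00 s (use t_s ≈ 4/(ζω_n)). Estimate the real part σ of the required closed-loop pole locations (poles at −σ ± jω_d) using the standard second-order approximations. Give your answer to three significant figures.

The settling-time spec alone fixes σ = ζω_n = 4/t_s = 4/8.00 = 0.500.
(Overshoot then fixes ζ = 0.204 and hence ω_d = σ·√(1−ζ²)/ζ = 2.40 rad/s.)

σ ≈ 0.500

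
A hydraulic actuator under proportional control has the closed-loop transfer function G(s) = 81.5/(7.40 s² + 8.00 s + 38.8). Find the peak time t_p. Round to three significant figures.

Dividing through by 7.40: denominator becomes s² + 1.081 s + 5.243.
So ω_n = √5.243 = 2.29 rad/s and ζ = 1.081/(2·2.29) = 0.236.
ω_d = ω_n√(1−ζ²) = 2.23 rad/s. t_p = π/ω_d = 1.41 s.

t_p ≈ 1.41 s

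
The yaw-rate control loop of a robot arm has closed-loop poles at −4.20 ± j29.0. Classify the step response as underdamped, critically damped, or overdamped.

underdamped

Since the poles form a complex-conjugate pair with nonzero imaginary part, the response is underdamped.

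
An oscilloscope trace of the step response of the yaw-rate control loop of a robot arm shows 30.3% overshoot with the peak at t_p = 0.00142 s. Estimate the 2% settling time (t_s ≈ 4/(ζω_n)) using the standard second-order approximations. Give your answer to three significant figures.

t_s ≈ 0.00476 s

ζ from %OS: ζ = |ln 0.303|/√(π²+ln²0.303) = 0.355.
t_p = π/ω_d ⇒ ω_d = 2210 rad/s; then ω_n = ω_d/√(1−ζ²) = 2370 rad/s.
t_s ≈ 4/(ζω_n) = 4/(0.355·2370) = 0.00476 s.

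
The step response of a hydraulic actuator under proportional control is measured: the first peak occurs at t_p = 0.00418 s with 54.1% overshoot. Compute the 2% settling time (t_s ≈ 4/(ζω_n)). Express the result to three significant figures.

The overshoot fixes ζ = −ln(OS)/√(π²+ln²(OS)) = 0.192.
From t_p = π/ω_d, ω_d = π/0.00418 = 752 rad/s, so ω_n = ω_d/√(1−ζ²) = 766 rad/s.
t_s ≈ 4/(ζω_n) = 4/(0.192·766) = 0.0272 s.

t_s ≈ 0.0272 s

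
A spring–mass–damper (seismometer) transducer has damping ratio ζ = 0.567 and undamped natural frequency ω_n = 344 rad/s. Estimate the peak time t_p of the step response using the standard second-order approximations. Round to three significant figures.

The damped frequency is ω_d = ω_n√(1−ζ²) = 344·√(1−0.321) = 283 rad/s.
Peak time t_p = π/ω_d = π/283 = 0.0111 s.

t_p ≈ 0.0111 s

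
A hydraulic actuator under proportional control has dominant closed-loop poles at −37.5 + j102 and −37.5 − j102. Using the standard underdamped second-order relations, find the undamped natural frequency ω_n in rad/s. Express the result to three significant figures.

|pole| = ω_n = √(37.5² + 102²) = 109 rad/s; ζ = cos θ = σ/ω_n = 0.345.

ω_n ≈ 109 rad/s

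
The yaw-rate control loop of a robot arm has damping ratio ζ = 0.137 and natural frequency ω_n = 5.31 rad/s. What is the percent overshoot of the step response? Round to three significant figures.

For an underdamped second-order system, %OS = 100·exp(−πζ/√(1−ζ²)).
πζ/√(1−ζ²) = π·0.137/√(1−0.0188) = 0.4345, so %OS = 100·e^(−0.4345) = 64.8%.

%OS ≈ 64.8%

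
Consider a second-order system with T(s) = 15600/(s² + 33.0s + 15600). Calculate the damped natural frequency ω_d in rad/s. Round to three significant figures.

Matching coefficients with s² + 2ζω_n s + ω_n² gives ω_n² = 15600 ⇒ ω_n = 125 rad/s, and ζ = 33.0/(2ω_n) = 0.132.
ω_d = ω_n√(1−ζ²) = 124 rad/s.

ω_d ≈ 124 rad/s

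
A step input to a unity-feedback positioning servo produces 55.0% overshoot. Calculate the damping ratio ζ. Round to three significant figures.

ζ ≈ 0.187

From %OS = 100·exp(−πζ/√(1−ζ²)), invert to get ζ = −ln(OS)/√(π² + ln²(OS)) with OS = 0.550.
−ln 0.550 = 0.5978, so ζ = 0.5978/√(π² + 0.3574) = 0.187.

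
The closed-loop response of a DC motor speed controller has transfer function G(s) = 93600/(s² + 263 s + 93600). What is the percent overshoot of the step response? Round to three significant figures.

Matching coefficients with s² + 2ζω_n s + ω_n² gives ω_n² = 93600 ⇒ ω_n = 306 rad/s, and ζ = 263/(2ω_n) = 0.430.
Overshoot: exp(−π·0.430/√(1−0.430²)) = 0.224, i.e. 22.4%.

%OS ≈ 22.4%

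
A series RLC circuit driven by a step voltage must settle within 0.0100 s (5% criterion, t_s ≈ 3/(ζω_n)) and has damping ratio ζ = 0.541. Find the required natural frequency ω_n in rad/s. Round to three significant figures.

Rearranging t_s ≈ 3/(ζω_n) gives ω_n = 3/(ζ·t_s) = 3/(0.541 × 0.0100) = 555 rad/s.

ω_n ≈ 555 rad/s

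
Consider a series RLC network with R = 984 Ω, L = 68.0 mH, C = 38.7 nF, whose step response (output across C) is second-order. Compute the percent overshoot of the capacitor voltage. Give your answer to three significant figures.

For a series RLC circuit (capacitor voltage as output), ω_n = 1/√(LC) = 1/√(68.0 mH · 38.7 nF) = 19500 rad/s.
ζ = (R/2)·√(C/L) = (984/2)·√(38.7 nF/68.0 mH) = 0.371.
%OS = 100 e^{−πζ/√(1−ζ²)} with ζ = 0.371 gives 28.5%.

%OS ≈ 28.5%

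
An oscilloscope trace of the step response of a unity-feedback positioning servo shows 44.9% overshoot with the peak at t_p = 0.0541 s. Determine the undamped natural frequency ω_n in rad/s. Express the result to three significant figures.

From the overshoot, ζ = −ln(OS)/√(π²+ln²(OS)) = 0.247.
t_p = π/ω_d ⇒ ω_d = 58.1 rad/s; then ω_n = ω_d/√(1−ζ²) = 59.9 rad/s.

ω_n ≈ 59.9 rad/s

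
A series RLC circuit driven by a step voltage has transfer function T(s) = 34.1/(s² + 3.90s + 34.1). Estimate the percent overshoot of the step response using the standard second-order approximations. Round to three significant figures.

%OS ≈ 32.9%

Comparing the denominator to s² + 2ζω_n s + ω_n²: ω_n = √34.1 = 5.84 rad/s, and 2ζω_n = 3.90 so ζ = 3.90/(2·5.84) = 0.334.
%OS = 100 e^{−πζ/√(1−ζ²)} with ζ = 0.334 gives 32.9%.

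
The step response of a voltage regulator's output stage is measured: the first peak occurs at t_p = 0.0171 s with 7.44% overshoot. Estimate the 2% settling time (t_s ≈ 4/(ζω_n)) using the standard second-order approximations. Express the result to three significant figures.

t_s ≈ 0.0263 s

From the overshoot, ζ = −ln(OS)/√(π²+ln²(OS)) = 0.637.
t_p = π/ω_d ⇒ ω_d = 184 rad/s; then ω_n = ω_d/√(1−ζ²) = 238 rad/s.
t_s ≈ 4/(ζω_n) = 4/(0.637·238) = 0.0263 s.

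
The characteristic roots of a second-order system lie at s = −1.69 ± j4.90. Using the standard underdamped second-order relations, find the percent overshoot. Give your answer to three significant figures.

The poles are at −σ ± jω_d with σ = 1.69 and ω_d = 4.90, so ω_n = √(σ²+ω_d²) = 5.18 rad/s and ζ = σ/ω_n = 0.326.
Overshoot: exp(−π·0.326/√(1−0.326²)) = 0.338, i.e. 33.8%.

%OS ≈ 33.8%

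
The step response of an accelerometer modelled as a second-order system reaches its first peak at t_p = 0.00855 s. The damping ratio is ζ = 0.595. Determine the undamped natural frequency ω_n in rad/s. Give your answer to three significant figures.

ω_n ≈ 457 rad/s

Peak time t_p = π/ω_d, so ω_d = π/t_p = π/0.00855 = 367 rad/s.
ω_n = ω_d/√(1−ζ²) = 367/√0.646 = 457 rad/s.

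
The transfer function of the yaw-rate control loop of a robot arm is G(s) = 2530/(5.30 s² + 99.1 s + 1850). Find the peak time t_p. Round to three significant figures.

Dividing through by 5.30: denominator becomes s² + 18.70 s + 349.1.
So ω_n = √349.1 = 18.7 rad/s and ζ = 18.70/(2·18.7) = 0.500.
The damped frequency ω_d = ω_n√(1−ζ²) = 16.2 rad/s. t_p = π/ω_d = 0.194 s.

t_p ≈ 0.194 s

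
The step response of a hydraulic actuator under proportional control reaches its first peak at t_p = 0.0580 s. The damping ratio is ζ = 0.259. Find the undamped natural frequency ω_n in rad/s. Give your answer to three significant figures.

ω_n ≈ 56.1 rad/s

Peak time t_p = π/ω_d, so ω_d = π/t_p = π/0.0580 = 54.2 rad/s.
ω_n = ω_d/√(1−ζ²) = 54.2/√0.933 = 56.1 rad/s.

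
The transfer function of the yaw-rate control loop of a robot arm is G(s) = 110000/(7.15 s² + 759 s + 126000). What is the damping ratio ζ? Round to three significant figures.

ζ ≈ 0.400

Dividing through by 7.15: denominator becomes s² + 106.2 s + 17620.
So ω_n = √17620 = 133 rad/s and ζ = 106.2/(2·133) = 0.400.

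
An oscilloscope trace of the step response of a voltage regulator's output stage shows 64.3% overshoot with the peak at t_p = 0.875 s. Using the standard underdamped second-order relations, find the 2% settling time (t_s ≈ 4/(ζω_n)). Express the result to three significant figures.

t_s ≈ 7.93 s

The overshoot fixes ζ = −ln(OS)/√(π²+ln²(OS)) = 0.139.
t_p = π/ω_d ⇒ ω_d = 3.59 rad/s; then ω_n = ω_d/√(1−ζ²) = 3.63 rad/s.
t_s ≈ 4/(ζω_n) = 4/(0.139·3.63) = 7.93 s.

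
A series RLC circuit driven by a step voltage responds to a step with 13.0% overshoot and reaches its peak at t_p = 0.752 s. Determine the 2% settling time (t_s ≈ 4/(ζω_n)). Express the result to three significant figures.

t_s ≈ 1.47 s

From the overshoot, ζ = −ln(OS)/√(π²+ln²(OS)) = 0.545.
t_p = π/ω_d ⇒ ω_d = 4.18 rad/s; then ω_n = ω_d/√(1−ζ²) = 4.98 rad/s.
t_s ≈ 4/(ζω_n) = 4/(0.545·4.98) = 1.47 s.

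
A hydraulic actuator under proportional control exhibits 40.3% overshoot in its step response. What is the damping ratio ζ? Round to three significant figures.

Inverting the overshoot relation: ζ = |ln 0.403|/√(π² + ln²0.403) = 0.278.

ζ ≈ 0.278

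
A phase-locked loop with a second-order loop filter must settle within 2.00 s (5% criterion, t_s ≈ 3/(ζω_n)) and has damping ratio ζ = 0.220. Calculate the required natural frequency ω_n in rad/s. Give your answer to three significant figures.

Rearranging t_s ≈ 3/(ζω_n) gives ω_n = 3/(ζ·t_s) = 3/(0.220 × 2.00) = 6.82 rad/s.

ω_n ≈ 6.82 rad/s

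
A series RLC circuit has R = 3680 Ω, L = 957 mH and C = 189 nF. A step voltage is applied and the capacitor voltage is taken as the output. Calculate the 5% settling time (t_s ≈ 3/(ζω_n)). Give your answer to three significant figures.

t_s ≈ 0.00156 s

For a series RLC circuit (capacitor voltage as output), ω_n = 1/√(LC) = 1/√(957 mH · 189 nF) = 2350 rad/s.
ζ = (R/2)·√(C/L) = (3680/2)·√(189 nF/957 mH) = 0.818.
t_s ≈ 3/(ζω_n) = 0.00156 s.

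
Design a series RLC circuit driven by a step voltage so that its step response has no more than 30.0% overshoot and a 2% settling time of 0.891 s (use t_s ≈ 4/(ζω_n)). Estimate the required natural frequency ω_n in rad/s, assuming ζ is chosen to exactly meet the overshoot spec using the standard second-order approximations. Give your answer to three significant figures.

ω_n ≈ 12.5 rad/s

From %OS = 100·exp(−πζ/√(1−ζ²)), invert to get ζ = −ln(OS)/√(π² + ln²(OS)) with OS = 0.300.
−ln 0.300 = 1.204, so ζ = 1.204/√(π² + 1.450) = 0.358.
Then ω_n = 4/(ζ t_s) = 4/(0.358 × 0.891) = 12.5 rad/s.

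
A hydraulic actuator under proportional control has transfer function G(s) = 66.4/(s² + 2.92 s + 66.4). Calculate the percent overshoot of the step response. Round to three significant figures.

%OS ≈ 56.4%

Comparing the denominator to s² + 2ζω_n s + ω_n²: ω_n = √66.4 = 8.15 rad/s, and 2ζω_n = 2.92 so ζ = 2.92/(2·8.15) = 0.179.
Overshoot: exp(−π·0.179/√(1−0.179²)) = 0.564, i.e. 56.4%.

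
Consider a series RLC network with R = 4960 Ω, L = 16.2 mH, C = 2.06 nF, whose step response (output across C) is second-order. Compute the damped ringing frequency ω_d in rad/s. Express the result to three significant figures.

For a series RLC circuit (capacitor voltage as output), ω_n = 1/√(LC) = 1/√(16.2 mH · 2.06 nF) = 173000 rad/s.
ζ = (R/2)·√(C/L) = (4960/2)·√(2.06 nF/16.2 mH) = 0.884.
ω_d = 173000·√(1 − 0.884²) = 80800 rad/s.

ω_d ≈ 80800 rad/s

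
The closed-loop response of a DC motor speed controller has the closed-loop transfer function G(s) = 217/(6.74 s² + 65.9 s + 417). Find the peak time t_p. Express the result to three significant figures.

Dividing through by 6.74: denominator becomes s² + 9.777 s + 61.87.
So ω_n = √61.87 = 7.87 rad/s and ζ = 9.777/(2·7.87) = 0.622.
ω_d = ω_n√(1−ζ²) = 6.16 rad/s. t_p = π/ω_d = 0.510 s.

t_p ≈ 0.510 s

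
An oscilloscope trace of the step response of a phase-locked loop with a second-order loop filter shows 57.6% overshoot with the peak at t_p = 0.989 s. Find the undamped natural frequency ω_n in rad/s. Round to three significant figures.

ζ from %OS: ζ = |ln 0.576|/√(π²+ln²0.576) = 0.173.
From t_p = π/ω_d, ω_d = π/0.989 = 3.18 rad/s, so ω_n = ω_d/√(1−ζ²) = 3.23 rad/s.

ω_n ≈ 3.23 rad/s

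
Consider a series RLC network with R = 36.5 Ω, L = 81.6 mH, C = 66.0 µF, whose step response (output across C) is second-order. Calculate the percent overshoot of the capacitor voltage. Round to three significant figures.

%OS ≈ 14.8%

For a series RLC circuit (capacitor voltage as output), ω_n = 1/√(LC) = 1/√(81.6 mH · 66.0 µF) = 431 rad/s.
ζ = (R/2)·√(C/L) = (36.5/2)·√(66.0 µF/81.6 mH) = 0.519.
%OS = 100 e^{−πζ/√(1−ζ²)} with ζ = 0.519 gives 14.8%.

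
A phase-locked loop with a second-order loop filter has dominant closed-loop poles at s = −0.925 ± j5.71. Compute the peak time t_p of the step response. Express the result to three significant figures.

t_p = π/ω_d with ω_d = 5.71 (the imaginary part), so t_p = 0.550 s.

t_p ≈ 0.550 s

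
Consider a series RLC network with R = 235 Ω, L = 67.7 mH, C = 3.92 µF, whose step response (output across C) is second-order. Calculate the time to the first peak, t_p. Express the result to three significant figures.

For a series RLC circuit (capacitor voltage as output), ω_n = 1/√(LC) = 1/√(67.7 mH · 3.92 µF) = 1940 rad/s.
ζ = (R/2)·√(C/L) = (235/2)·√(3.92 µF/67.7 mH) = 0.894.
The damped frequency ω_d = ω_n√(1−ζ²) = 869 rad/s. t_p = π/ω_d = 0.00361 s.

t_p ≈ 0.00361 s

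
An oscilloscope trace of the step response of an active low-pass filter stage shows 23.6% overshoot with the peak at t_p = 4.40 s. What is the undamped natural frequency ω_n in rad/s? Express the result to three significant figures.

ω_n ≈ 0.786 rad/s

ζ from %OS: ζ = |ln 0.236|/√(π²+ln²0.236) = 0.418.
From t_p = π/ω_d, ω_d = π/4.40 = 0.714 rad/s, so ω_n = ω_d/√(1−ζ²) = 0.786 rad/s.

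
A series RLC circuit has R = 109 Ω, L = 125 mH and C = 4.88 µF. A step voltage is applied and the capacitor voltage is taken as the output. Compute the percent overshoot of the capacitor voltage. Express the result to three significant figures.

For a series RLC circuit (capacitor voltage as output), ω_n = 1/√(LC) = 1/√(125 mH · 4.88 µF) = 1280 rad/s.
ζ = (R/2)·√(C/L) = (109/2)·√(4.88 µF/125 mH) = 0.341.
%OS = 100 e^{−πζ/√(1−ζ²)} with ζ = 0.341 gives 32.1%.

%OS ≈ 32.1%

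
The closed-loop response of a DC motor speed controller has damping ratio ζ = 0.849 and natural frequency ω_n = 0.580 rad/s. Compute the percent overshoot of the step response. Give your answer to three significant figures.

%OS ≈ 0.642%

For an underdamped second-order system, %OS = 100·exp(−πζ/√(1−ζ²)).
πζ/√(1−ζ²) = π·0.849/√(1−0.721) = 5.048, so %OS = 100·e^(−5.048) = 0.642%.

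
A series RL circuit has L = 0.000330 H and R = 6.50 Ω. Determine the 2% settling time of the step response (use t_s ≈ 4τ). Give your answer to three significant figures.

t_s ≈ 0.000203 s

τ = L/R = 0.000330/6.50 = 0.0000508 s.
t_s ≈ 4τ = 0.000203 s.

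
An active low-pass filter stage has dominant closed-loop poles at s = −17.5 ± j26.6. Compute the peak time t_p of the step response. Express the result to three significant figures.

t_p ≈ 0.118 s

t_p = π/ω_d with ω_d = 26.6 (the imaginary part), so t_p = 0.118 s.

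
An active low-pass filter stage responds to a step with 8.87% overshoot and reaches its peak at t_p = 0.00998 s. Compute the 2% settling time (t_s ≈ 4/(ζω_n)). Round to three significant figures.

The overshoot fixes ζ = −ln(OS)/√(π²+ln²(OS)) = 0.611.
From t_p = π/ω_d, ω_d = π/0.00998 = 315 rad/s, so ω_n = ω_d/√(1−ζ²) = 398 rad/s.
t_s ≈ 4/(ζω_n) = 4/(0.611·398) = 0.0165 s.

t_s ≈ 0.0165 s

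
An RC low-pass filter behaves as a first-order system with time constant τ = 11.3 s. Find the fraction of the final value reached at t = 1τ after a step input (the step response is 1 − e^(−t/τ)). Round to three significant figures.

y(t)/y_∞ = 1 − e^(−t/τ) = 1 − e^(−1) = 1 − e^(−1.00) = 0.632.

y/y_∞ ≈ 0.632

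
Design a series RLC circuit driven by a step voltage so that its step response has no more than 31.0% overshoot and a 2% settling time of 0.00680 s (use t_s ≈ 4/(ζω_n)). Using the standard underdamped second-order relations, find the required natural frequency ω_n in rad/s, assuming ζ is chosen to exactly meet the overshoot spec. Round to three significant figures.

ω_n ≈ 1680 rad/s

From %OS = 100·exp(−πζ/√(1−ζ²)), invert to get ζ = −ln(OS)/√(π² + ln²(OS)) with OS = 0.310.
−ln 0.310 = 1.171, so ζ = 1.171/√(π² + 1.372) = 0.349.
Then ω_n = 4/(ζ t_s) = 4/(0.349 × 0.00680) = 1680 rad/s.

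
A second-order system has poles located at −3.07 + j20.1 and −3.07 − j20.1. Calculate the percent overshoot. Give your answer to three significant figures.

%OS ≈ 61.9%

|pole| = ω_n = √(3.07² + 20.1²) = 20.3 rad/s; ζ = cos θ = σ/ω_n = 0.151.
Overshoot: exp(−π·0.151/√(1−0.151²)) = 0.619, i.e. 61.9%.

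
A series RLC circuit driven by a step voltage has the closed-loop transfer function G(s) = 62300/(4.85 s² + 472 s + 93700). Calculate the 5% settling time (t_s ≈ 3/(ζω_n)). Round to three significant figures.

t_s ≈ 0.0617 s

Dividing through by 4.85: denominator becomes s² + 97.32 s + 19320.
So ω_n = √19320 = 139 rad/s and ζ = 97.32/(2·139) = 0.350.
t_s ≈ 3/(ζω_n) = 0.0617 s.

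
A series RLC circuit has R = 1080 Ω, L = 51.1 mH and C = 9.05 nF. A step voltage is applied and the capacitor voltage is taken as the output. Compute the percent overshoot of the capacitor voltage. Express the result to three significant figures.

%OS ≈ 48.0%

For a series RLC circuit (capacitor voltage as output), ω_n = 1/√(LC) = 1/√(51.1 mH · 9.05 nF) = 46500 rad/s.
ζ = (R/2)·√(C/L) = (1080/2)·√(9.05 nF/51.1 mH) = 0.227.
%OS = 100 e^{−πζ/√(1−ζ²)} with ζ = 0.227 gives 48.0%.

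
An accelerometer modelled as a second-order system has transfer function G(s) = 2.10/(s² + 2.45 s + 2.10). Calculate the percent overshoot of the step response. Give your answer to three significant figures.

Matching coefficients with s² + 2ζω_n s + ω_n² gives ω_n² = 2.10 ⇒ ω_n = 1.45 rad/s, and ζ = 2.45/(2ω_n) = 0.845.
%OS = 100 e^{−πζ/√(1−ζ²)} with ζ = 0.845 gives 0.694%.

%OS ≈ 0.694%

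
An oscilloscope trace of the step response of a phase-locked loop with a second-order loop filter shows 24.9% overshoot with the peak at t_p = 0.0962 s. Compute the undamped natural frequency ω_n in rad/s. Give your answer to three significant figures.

ω_n ≈ 35.7 rad/s

The overshoot fixes ζ = −ln(OS)/√(π²+ln²(OS)) = 0.405.
t_p = π/ω_d ⇒ ω_d = 32.7 rad/s; then ω_n = ω_d/√(1−ζ²) = 35.7 rad/s.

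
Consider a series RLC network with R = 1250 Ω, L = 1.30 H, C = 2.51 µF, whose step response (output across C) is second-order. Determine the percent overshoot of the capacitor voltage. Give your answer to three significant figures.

%OS ≈ 0.407%

For a series RLC circuit (capacitor voltage as output), ω_n = 1/√(LC) = 1/√(1.30 H · 2.51 µF) = 554 rad/s.
ζ = (R/2)·√(C/L) = (1250/2)·√(2.51 µF/1.30 H) = 0.868.
Overshoot: exp(−π·0.868/√(1−0.868²)) = 0.00407, i.e. 0.407%.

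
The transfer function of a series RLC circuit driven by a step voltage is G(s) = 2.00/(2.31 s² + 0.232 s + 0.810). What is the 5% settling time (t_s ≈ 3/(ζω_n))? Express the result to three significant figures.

Dividing through by 2.31: denominator becomes s² + 0.1004 s + 0.3506.
So ω_n = √0.3506 = 0.592 rad/s and ζ = 0.1004/(2·0.592) = 0.0848.
t_s ≈ 3/(ζω_n) = 59.7 s.

t_s ≈ 59.7 s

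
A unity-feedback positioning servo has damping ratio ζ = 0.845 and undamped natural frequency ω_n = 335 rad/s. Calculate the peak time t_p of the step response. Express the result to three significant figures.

t_p ≈ 0.0175 s

The damped frequency is ω_d = ω_n√(1−ζ²) = 335·√(1−0.714) = 179 rad/s.
Peak time t_p = π/ω_d = π/179 = 0.0175 s.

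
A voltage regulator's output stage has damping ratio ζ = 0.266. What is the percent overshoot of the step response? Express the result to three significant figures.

For an underdamped second-order system, %OS = 100·exp(−πζ/√(1−ζ²)).
πζ/√(1−ζ²) = π·0.266/√(1−0.0708) = 0.8669, so %OS = 100·e^(−0.8669) = 42.0%.

%OS ≈ 42.0%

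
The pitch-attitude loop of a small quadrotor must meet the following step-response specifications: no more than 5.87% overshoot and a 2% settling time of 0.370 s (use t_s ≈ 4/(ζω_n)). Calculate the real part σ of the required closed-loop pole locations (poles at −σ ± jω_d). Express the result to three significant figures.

The settling-time spec alone fixes σ = ζω_n = 4/t_s = 4/0.370 = 10.8.
(Overshoot then fixes ζ = 0.670 and hence ω_d = σ·√(1−ζ²)/ζ = 12.0 rad/s.)

σ ≈ 10.8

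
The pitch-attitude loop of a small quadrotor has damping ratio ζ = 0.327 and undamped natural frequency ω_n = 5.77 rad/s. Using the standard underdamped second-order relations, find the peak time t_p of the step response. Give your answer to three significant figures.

t_p ≈ 0.576 s

The damped frequency is ω_d = ω_n√(1−ζ²) = 5.77·√(1−0.107) = 5.45 rad/s.
Peak time t_p = π/ω_d = π/5.45 = 0.576 s.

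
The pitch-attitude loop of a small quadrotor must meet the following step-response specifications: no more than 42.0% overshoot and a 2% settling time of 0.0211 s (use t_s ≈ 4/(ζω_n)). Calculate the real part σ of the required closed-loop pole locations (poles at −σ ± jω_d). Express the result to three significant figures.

The settling-time spec alone fixes σ = ζω_n = 4/t_s = 4/0.0211 = 190.
(Overshoot then fixes ζ = 0.266 and hence ω_d = σ·√(1−ζ²)/ζ = 687 rad/s.)

σ ≈ 190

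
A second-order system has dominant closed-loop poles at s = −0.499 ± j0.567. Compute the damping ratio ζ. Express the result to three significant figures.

ζ ≈ 0.661

The poles are at −σ ± jω_d with σ = 0.499 and ω_d = 0.567, so ω_n = √(σ²+ω_d²) = 0.755 rad/s and ζ = σ/ω_n = 0.661.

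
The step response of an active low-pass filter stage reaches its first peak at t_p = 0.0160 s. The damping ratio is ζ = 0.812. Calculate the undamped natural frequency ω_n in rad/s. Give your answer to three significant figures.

Peak time t_p = π/ω_d, so ω_d = π/t_p = π/0.0160 = 196 rad/s.
ω_n = ω_d/√(1−ζ²) = 196/√0.341 = 336 rad/s.

ω_n ≈ 336 rad/s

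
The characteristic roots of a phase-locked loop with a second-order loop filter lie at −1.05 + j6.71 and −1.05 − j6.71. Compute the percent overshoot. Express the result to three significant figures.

The poles are at −σ ± jω_d with σ = 1.05 and ω_d = 6.71, so ω_n = √(σ²+ω_d²) = 6.79 rad/s and ζ = σ/ω_n = 0.155.
%OS = 100 e^{−πζ/√(1−ζ²)} with ζ = 0.155 gives 61.2%.

%OS ≈ 61.2%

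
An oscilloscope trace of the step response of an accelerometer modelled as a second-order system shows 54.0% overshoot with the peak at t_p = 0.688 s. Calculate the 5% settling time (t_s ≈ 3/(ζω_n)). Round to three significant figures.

From the overshoot, ζ = −ln(OS)/√(π²+ln²(OS)) = 0.192.
t_p = π/ω_d ⇒ ω_d = 4.57 rad/s; then ω_n = ω_d/√(1−ζ²) = 4.65 rad/s.
t_s ≈ 3/(ζω_n) = 3/(0.192·4.65) = 3.35 s.

t_s ≈ 3.35 s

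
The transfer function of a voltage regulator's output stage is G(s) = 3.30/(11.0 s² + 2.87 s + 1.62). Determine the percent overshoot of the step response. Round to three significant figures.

%OS ≈ 32.1%

Dividing through by 11.0: denominator becomes s² + 0.2609 s + 0.1473.
So ω_n = √0.1473 = 0.384 rad/s and ζ = 0.2609/(2·0.384) = 0.340.
%OS = 100·exp(−πζ/√(1−ζ²)) = 32.1%.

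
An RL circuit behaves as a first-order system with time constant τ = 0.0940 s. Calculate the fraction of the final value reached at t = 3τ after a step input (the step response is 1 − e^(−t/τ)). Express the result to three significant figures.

y/y_∞ ≈ 0.950

y(t)/y_∞ = 1 − e^(−t/τ) = 1 − e^(−3) = 1 − e^(−3.00) = 0.950.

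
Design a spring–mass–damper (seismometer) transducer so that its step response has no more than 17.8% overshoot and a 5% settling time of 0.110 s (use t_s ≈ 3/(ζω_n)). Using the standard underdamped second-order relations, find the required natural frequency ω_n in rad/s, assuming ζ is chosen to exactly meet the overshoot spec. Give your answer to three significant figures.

ω_n ≈ 56.6 rad/s

ζ = −ln(OS)/√(π² + (ln OS)²). With OS = 0.178, ln OS = −1.726 and ζ = 1.726/3.584 = 0.482.
Then ω_n = 3/(ζ t_s) = 3/(0.482 × 0.110) = 56.6 rad/s.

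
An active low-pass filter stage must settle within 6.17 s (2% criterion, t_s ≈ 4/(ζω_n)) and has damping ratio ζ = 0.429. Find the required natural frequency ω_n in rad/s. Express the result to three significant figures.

Rearranging t_s ≈ 4/(ζω_n) gives ω_n = 4/(ζ·t_s) = 4/(0.429 × 6.17) = 1.51 rad/s.

ω_n ≈ 1.51 rad/s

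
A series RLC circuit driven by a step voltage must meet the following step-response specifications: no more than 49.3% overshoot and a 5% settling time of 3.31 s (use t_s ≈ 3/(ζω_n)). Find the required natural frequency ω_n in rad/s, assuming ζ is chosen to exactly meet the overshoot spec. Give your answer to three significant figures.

ω_n ≈ 4.13 rad/s

From %OS = 100·exp(−πζ/√(1−ζ²)), invert to get ζ = −ln(OS)/√(π² + ln²(OS)) with OS = 0.493.
−ln 0.493 = 0.7072, so ζ = 0.7072/√(π² + 0.5002) = 0.220.
Then ω_n = 3/(ζ t_s) = 3/(0.220 × 3.31) = 4.13 rad/s.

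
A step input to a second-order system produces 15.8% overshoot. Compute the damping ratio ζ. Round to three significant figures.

ζ = −ln(OS)/√(π² + (ln OS)²). With OS = 0.158, ln OS = −1.845 and ζ = 1.845/3.643 = 0.506.

ζ ≈ 0.506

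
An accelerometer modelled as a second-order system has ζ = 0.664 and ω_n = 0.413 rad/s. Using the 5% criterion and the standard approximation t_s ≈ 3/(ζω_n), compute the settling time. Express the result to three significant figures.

t_s ≈ 3/(ζω_n) = 3/(0.664 × 0.413) = 10.9 s.

t_s ≈ 10.9 s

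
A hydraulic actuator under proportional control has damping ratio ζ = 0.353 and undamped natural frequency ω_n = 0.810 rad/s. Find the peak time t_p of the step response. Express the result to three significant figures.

The damped frequency is ω_d = ω_n√(1−ζ²) = 0.810·√(1−0.125) = 0.758 rad/s.
Peak time t_p = π/ω_d = π/0.758 = 4.15 s.

t_p ≈ 4.15 s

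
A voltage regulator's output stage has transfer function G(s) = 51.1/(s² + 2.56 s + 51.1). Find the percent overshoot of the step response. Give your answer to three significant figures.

%OS ≈ 56.5%

Matching coefficients with s² + 2ζω_n s + ω_n² gives ω_n² = 51.1 ⇒ ω_n = 7.15 rad/s, and ζ = 2.56/(2ω_n) = 0.179.
Overshoot: exp(−π·0.179/√(1−0.179²)) = 0.565, i.e. 56.5%.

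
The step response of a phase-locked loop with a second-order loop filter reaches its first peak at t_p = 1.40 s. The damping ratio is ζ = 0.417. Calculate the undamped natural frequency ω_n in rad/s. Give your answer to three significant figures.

ω_n ≈ 2.47 rad/s

Peak time t_p = π/ω_d, so ω_d = π/t_p = π/1.40 = 2.24 rad/s.
ω_n = ω_d/√(1−ζ²) = 2.24/√0.826 = 2.47 rad/s.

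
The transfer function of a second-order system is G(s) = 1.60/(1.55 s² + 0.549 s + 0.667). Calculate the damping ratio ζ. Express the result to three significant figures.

ζ ≈ 0.270

Dividing through by 1.55: denominator becomes s² + 0.3542 s + 0.4303.
So ω_n = √0.4303 = 0.656 rad/s and ζ = 0.3542/(2·0.656) = 0.270.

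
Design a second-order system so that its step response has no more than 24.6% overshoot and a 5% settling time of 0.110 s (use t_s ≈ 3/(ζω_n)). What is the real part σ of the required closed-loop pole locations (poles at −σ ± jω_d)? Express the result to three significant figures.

σ ≈ 27.3

The settling-time spec alone fixes σ = ζω_n = 3/t_s = 3/0.110 = 27.3.
(Overshoot then fixes ζ = 0.408 and hence ω_d = σ·√(1−ζ²)/ζ = 61.1 rad/s.)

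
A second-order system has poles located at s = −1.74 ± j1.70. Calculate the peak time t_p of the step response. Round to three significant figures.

t_p ≈ 1.85 s

t_p = π/ω_d with ω_d = 1.70 (the imaginary part), so t_p = 1.85 s.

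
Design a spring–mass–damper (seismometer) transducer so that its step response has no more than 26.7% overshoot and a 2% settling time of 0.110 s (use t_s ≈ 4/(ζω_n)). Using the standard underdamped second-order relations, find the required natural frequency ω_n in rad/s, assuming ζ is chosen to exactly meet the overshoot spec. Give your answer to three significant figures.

ω_n ≈ 93.8 rad/s

Inverting the overshoot relation: ζ = |ln 0.267|/√(π² + ln²0.267) = 0.387.
Then ω_n = 4/(ζ t_s) = 4/(0.387 × 0.110) = 93.8 rad/s.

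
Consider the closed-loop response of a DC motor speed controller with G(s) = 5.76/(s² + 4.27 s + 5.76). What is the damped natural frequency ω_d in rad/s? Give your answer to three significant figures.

Comparing the denominator to s² + 2ζω_n s + ω_n²: ω_n = √5.76 = 2.40 rad/s, and 2ζω_n = 4.27 so ζ = 4.27/(2·2.40) = 0.890.
ω_d = ω_n√(1−ζ²) = 1.10 rad/s.

ω_d ≈ 1.10 rad/s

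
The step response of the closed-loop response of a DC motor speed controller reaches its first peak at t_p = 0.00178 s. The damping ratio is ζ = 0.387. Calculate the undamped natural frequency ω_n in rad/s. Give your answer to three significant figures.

ω_n ≈ 1910 rad/s

Peak time t_p = π/ω_d, so ω_d = π/t_p = π/0.00178 = 1760 rad/s.
ω_n = ω_d/√(1−ζ²) = 1760/√0.850 = 1910 rad/s.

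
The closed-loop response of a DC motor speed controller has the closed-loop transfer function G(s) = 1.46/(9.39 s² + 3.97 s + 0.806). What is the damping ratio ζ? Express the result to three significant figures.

Dividing through by 9.39: denominator becomes s² + 0.4228 s + 0.08584.
So ω_n = √0.08584 = 0.293 rad/s and ζ = 0.4228/(2·0.293) = 0.722.

ζ ≈ 0.722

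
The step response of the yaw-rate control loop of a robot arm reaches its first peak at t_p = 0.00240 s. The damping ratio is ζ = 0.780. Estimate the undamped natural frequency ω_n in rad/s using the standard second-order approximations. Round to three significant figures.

Peak time t_p = π/ω_d, so ω_d = π/t_p = π/0.00240 = 1310 rad/s.
ω_n = ω_d/√(1−ζ²) = 1310/√0.392 = 2090 rad/s.

ω_n ≈ 2090 rad/s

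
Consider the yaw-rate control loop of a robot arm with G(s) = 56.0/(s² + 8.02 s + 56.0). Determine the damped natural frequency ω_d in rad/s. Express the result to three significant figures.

Comparing the denominator to s² + 2ζω_n s + ω_n²: ω_n = √56.0 = 7.48 rad/s, and 2ζω_n = 8.02 so ζ = 8.02/(2·7.48) = 0.536.
The damped frequency ω_d = ω_n√(1−ζ²) = 6.32 rad/s.

ω_d ≈ 6.32 rad/s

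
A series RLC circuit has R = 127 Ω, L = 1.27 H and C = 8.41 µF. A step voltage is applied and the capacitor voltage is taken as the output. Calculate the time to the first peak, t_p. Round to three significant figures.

t_p ≈ 0.0104 s

For a series RLC circuit (capacitor voltage as output), ω_n = 1/√(LC) = 1/√(1.27 H · 8.41 µF) = 306 rad/s.
ζ = (R/2)·√(C/L) = (127/2)·√(8.41 µF/1.27 H) = 0.163.
The damped frequency ω_d = ω_n√(1−ζ²) = 302 rad/s. t_p = π/ω_d = 0.0104 s.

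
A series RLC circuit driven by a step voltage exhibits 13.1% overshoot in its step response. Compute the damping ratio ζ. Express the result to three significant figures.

Inverting the overshoot relation: ζ = |ln 0.131|/√(π² + ln²0.131) = 0.543.

ζ ≈ 0.543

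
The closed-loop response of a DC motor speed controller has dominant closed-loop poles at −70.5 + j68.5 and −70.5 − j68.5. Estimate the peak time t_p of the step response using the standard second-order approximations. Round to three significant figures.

t_p = π/ω_d with ω_d = 68.5 (the imaginary part), so t_p = 0.0459 s.

t_p ≈ 0.0459 s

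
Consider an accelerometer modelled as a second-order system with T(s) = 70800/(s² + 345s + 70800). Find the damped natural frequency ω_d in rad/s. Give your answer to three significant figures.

ω_d ≈ 203 rad/s

Matching coefficients with s² + 2ζω_n s + ω_n² gives ω_n² = 70800 ⇒ ω_n = 266 rad/s, and ζ = 345/(2ω_n) = 0.648.
ω_d = ω_n√(1−ζ²) = 203 rad/s.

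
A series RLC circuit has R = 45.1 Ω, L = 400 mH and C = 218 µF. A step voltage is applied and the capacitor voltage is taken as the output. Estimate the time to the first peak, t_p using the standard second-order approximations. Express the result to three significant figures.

t_p ≈ 0.0345 s

For a series RLC circuit (capacitor voltage as output), ω_n = 1/√(LC) = 1/√(400 mH · 218 µF) = 107 rad/s.
ζ = (R/2)·√(C/L) = (45.1/2)·√(218 µF/400 mH) = 0.526.
The damped frequency ω_d = ω_n√(1−ζ²) = 91.0 rad/s. t_p = π/ω_d = 0.0345 s.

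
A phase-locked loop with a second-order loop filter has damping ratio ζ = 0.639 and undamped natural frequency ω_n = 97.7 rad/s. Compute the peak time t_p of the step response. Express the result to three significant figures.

The damped frequency is ω_d = ω_n√(1−ζ²) = 97.7·√(1−0.408) = 75.2 rad/s.
Peak time t_p = π/ω_d = π/75.2 = 0.0418 s.

t_p ≈ 0.0418 s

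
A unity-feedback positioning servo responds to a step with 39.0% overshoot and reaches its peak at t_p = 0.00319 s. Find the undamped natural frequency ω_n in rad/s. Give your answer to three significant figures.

ω_n ≈ 1030 rad/s

The overshoot fixes ζ = −ln(OS)/√(π²+ln²(OS)) = 0.287.
From t_p = π/ω_d, ω_d = π/0.00319 = 985 rad/s, so ω_n = ω_d/√(1−ζ²) = 1030 rad/s.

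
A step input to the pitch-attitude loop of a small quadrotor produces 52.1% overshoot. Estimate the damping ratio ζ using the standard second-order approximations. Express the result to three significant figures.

ζ ≈ 0.203

Inverting the overshoot relation: ζ = |ln 0.521|/√(π² + ln²0.521) = 0.203.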